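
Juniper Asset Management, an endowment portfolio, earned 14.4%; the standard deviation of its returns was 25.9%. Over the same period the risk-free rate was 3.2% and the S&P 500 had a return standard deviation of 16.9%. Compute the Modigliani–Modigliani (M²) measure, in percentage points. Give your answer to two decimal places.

Sharpe = (Rp − Rf) / σp = (14.4% − 3.2%) / 25.9% = 0.4324
M² = Rf + Sharpe × σm = 3.2% + 0.4324 × 16.9% = 10.5076%

10.51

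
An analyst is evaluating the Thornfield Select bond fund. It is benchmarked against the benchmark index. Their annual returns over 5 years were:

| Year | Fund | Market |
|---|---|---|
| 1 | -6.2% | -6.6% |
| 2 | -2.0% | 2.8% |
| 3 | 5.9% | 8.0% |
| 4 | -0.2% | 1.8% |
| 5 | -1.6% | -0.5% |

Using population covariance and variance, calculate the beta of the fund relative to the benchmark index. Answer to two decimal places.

r̄p = -0.8200%,  r̄m = 1.1000%
Cov = Σ(rp − r̄p)(rm − r̄m) / 5 = 17.4940
Var(rm) = Σ(rm − r̄m)² / 5 = 22.5680
β = Cov / Var = 17.4940 / 22.5680 = 0.7752

0.78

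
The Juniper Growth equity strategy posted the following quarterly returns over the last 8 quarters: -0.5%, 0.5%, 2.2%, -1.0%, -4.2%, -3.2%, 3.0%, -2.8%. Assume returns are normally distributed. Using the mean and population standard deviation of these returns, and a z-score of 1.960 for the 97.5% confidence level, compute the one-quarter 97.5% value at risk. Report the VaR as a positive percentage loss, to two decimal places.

5.48

Mean return μ = -6.00 / 8 = -0.7500%
Σ(r − μ)² = 46.5600; population σ = √(46.5600/8) = 2.4125%
VaR = −(μ − z·σ) = −(-0.7500 − 1.960 × 2.4125) = −(-5.4785) = 5.4785%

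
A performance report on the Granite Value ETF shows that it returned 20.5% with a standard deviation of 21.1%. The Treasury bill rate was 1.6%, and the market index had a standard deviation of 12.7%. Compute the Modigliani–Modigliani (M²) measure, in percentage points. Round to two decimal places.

12.98

Sharpe = (Rp − Rf) / σp = (20.5% − 1.6%) / 21.1% = 0.8957
M² = Rf + Sharpe × σm = 1.6% + 0.8957 × 12.7% = 12.9754%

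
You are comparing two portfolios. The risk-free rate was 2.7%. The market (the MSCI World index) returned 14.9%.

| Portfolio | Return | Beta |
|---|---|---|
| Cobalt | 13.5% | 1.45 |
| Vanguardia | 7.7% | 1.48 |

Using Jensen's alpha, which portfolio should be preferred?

Cobalt: α = 13.5% − [2.7% + 1.45 × (14.9% − 2.7%)] = -6.890
Vanguardia: α = 7.7% − [2.7% + 1.48 × (14.9% − 2.7%)] = -13.056
Highest: Cobalt (-6.890).

Cobalt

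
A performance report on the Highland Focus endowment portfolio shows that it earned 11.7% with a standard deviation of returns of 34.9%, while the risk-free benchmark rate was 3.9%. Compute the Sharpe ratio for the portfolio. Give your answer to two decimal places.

Sharpe = (Rp − Rf) / σp = (11.7% − 3.9%) / 34.9% = 7.80% / 34.9% = 0.2235

0.22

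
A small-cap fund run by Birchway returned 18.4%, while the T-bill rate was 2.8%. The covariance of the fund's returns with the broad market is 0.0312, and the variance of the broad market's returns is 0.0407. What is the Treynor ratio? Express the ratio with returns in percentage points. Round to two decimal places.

β = Cov / Var = 0.0312 / 0.0407 = 0.7666
Treynor = (Rp − Rf) / β = (18.4% − 2.8%) / 0.7666 = 15.60 / 0.7666 = 20.3496

20.35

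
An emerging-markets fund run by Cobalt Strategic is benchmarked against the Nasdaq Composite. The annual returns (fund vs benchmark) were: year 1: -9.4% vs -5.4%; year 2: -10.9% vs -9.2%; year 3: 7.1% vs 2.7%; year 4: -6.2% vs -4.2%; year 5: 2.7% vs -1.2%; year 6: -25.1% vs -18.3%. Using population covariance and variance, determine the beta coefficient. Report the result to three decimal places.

1.533

r̄p = -6.9667%,  r̄m = -5.9333%
Cov = Σ(rp − r̄p)(rm − r̄m) / 6 = 67.3878
Var(rm) = Σ(rm − r̄m)² / 6 = 43.9722
β = Cov / Var = 67.3878 / 43.9722 = 1.5325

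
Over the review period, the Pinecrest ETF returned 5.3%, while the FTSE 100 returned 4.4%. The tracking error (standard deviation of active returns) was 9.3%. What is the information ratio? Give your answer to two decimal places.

0.10

IR = (Rp − Rb) / TE = (5.3% − 4.4%) / 9.3% = 0.90% / 9.3% = 0.0968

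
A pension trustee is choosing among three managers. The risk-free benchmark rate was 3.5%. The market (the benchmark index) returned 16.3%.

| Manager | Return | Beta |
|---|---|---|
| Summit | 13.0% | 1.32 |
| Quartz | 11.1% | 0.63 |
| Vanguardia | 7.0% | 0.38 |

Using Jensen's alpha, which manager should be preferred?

Quartz

Summit: α = 13.0% − [3.5% + 1.32 × (16.3% − 3.5%)] = -7.396
Quartz: α = 11.1% − [3.5% + 0.63 × (16.3% − 3.5%)] = -0.464
Vanguardia: α = 7.0% − [3.5% + 0.38 × (16.3% − 3.5%)] = -1.364
Highest: Quartz (-0.464).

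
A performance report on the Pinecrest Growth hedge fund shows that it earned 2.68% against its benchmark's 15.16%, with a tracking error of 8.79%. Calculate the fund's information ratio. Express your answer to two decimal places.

-1.42

IR = (Rp − Rb) / TE = (2.68% − 15.16%) / 8.79% = -12.48% / 8.79% = -1.4198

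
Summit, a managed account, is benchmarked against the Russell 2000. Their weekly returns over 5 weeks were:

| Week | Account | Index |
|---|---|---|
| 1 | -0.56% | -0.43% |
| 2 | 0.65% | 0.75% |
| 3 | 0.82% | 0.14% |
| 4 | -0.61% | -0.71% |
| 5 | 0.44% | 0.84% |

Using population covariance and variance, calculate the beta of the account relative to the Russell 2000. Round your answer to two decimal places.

r̄p = 0.1480%,  r̄m = 0.1180%
Cov = Σ(rp − r̄p)(rm − r̄m) / 5 = 0.3117
Var(rm) = Σ(rm − r̄m)² / 5 = 0.3814
β = Cov / Var = 0.3117 / 0.3814 = 0.8173

0.82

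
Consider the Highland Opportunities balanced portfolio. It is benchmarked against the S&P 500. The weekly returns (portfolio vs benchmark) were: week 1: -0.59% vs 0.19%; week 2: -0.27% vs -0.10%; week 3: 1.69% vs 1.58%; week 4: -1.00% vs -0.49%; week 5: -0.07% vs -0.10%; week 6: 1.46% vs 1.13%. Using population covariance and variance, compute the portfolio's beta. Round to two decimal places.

r̄p = 0.2033%,  r̄m = 0.3683%
Cov = Σ(rp − r̄p)(rm − r̄m) / 6 = 0.7138
Var(rm) = Σ(rm − r̄m)² / 6 = 0.5426
β = Cov / Var = 0.7138 / 0.5426 = 1.3155

1.32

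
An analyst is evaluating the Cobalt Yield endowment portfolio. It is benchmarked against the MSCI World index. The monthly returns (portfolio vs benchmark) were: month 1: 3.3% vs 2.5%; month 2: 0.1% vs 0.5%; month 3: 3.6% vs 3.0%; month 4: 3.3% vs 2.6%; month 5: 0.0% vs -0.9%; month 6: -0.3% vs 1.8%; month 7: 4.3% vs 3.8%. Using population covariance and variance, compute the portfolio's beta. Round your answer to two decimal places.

1.05

r̄p = 2.0429%,  r̄m = 1.9000%
Cov = Σ(rp − r̄p)(rm − r̄m) / 7 = 2.3300
Var(rm) = Σ(rm − r̄m)² / 7 = 2.2114
β = Cov / Var = 2.3300 / 2.2114 = 1.0536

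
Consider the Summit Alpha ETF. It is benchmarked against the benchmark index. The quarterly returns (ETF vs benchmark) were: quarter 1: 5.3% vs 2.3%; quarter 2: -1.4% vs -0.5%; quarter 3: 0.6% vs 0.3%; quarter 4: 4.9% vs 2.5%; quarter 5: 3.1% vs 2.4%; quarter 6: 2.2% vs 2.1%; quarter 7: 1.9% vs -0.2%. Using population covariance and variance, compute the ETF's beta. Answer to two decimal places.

r̄p = 2.3714%,  r̄m = 1.2714%
Cov = Σ(rp − r̄p)(rm − r̄m) / 7 = 2.2706
Var(rm) = Σ(rm − r̄m)² / 7 = 1.5392
β = Cov / Var = 2.2706 / 1.5392 = 1.4752

1.48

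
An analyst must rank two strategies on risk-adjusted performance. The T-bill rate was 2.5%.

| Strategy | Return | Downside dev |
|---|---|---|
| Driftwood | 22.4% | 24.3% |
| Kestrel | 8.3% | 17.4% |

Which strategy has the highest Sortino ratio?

Driftwood

Driftwood: Sortino ratio = (22.4% − 2.5%) / 24.3% = 0.819
Kestrel: Sortino ratio = (8.3% − 2.5%) / 17.4% = 0.333
Highest: Driftwood (0.819).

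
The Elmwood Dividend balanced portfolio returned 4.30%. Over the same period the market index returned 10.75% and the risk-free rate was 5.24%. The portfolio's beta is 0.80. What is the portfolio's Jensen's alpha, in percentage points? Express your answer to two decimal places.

CAPM expected return = Rf + β(Rm − Rf) = 5.24% + 0.80 × (10.75% − 5.24%) = 5.24 + 0.80 × 5.51 = 9.6480%
Jensen's α = Rp − E[R] = 4.30% − 9.6480% = -5.3480

-5.35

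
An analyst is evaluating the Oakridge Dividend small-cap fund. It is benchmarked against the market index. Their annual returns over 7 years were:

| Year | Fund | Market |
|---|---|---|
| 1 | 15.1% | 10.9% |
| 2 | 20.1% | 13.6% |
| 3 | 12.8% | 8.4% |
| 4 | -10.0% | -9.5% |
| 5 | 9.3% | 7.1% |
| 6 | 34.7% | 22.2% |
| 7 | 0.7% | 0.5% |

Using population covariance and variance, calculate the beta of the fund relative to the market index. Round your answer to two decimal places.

r̄p = 11.8143%,  r̄m = 7.6000%
Cov = Σ(rp − r̄p)(rm − r̄m) / 7 = 121.2386
Var(rm) = Σ(rm − r̄m)² / 7 = 86.2514
β = Cov / Var = 121.2386 / 86.2514 = 1.4056

1.41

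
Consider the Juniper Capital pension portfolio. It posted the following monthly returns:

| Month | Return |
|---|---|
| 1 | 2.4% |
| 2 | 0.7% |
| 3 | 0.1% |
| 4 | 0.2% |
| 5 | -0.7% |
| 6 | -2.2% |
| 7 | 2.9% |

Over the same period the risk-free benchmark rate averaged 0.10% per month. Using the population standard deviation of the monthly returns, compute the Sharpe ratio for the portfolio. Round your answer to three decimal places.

0.238

r̄ = (2.4 + 0.7 + 0.1 + 0.2 − 0.7 − 2.2 + 2.9) / 7 = 0.4857%
Population σ = √[Σ(r − r̄)² / 7] = √[18.3886 / 7] = √2.6269 = 1.6208%
Sharpe = (r̄ − rf) / σ = (0.4857 − 0.1) / 1.6208 = 0.3857 / 1.6208 = 0.2380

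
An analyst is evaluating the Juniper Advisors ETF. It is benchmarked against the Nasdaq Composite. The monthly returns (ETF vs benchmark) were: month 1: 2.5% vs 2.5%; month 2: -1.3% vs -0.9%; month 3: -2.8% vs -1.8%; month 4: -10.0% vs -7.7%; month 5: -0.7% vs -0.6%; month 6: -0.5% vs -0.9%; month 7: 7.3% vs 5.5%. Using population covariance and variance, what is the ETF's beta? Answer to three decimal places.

r̄p = -0.7857%,  r̄m = -0.5571%
Cov = Σ(rp − r̄p)(rm − r̄m) / 7 = 18.2022
Var(rm) = Σ(rm − r̄m)² / 7 = 14.1196
β = Cov / Var = 18.2022 / 14.1196 = 1.2891

1.289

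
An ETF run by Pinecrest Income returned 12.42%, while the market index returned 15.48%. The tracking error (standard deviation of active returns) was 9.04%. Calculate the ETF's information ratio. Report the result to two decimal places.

-0.34

IR = (Rp − Rb) / TE = (12.42% − 15.48%) / 9.04% = -3.06% / 9.04% = -0.3385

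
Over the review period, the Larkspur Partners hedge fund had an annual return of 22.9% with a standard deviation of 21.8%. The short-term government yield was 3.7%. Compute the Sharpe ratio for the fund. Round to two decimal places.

Sharpe = (Rp − Rf) / σp = (22.9% − 3.7%) / 21.8% = 19.20% / 21.8% = 0.8807

0.88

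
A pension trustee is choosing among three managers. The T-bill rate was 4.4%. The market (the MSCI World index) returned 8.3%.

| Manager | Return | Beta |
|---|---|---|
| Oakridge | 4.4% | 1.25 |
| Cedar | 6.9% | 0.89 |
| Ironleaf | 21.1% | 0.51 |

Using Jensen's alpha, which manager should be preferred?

Ironleaf

Oakridge: α = 4.4% − [4.4% + 1.25 × (8.3% − 4.4%)] = -4.875
Cedar: α = 6.9% − [4.4% + 0.89 × (8.3% − 4.4%)] = -0.971
Ironleaf: α = 21.1% − [4.4% + 0.51 × (8.3% − 4.4%)] = 14.711
Highest: Ironleaf (14.711).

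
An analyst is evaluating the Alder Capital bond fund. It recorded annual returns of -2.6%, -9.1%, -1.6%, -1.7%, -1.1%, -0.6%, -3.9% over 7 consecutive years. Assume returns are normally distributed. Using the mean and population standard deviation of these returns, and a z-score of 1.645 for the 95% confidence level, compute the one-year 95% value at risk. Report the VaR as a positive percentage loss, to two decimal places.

7.39

μ = (-2.6 − 9.1 − 1.6 − 1.7 − 1.1 − 0.6 − 3.9) / 7 = -20.60 / 7 = -2.9429%
Σ(r − μ)² = 51.1771; population σ = √(51.1771/7) = 2.7039%
VaR = −(μ − z·σ) = −(-2.9429 − 1.645 × 2.7039) = −(-7.3908) = 7.3908%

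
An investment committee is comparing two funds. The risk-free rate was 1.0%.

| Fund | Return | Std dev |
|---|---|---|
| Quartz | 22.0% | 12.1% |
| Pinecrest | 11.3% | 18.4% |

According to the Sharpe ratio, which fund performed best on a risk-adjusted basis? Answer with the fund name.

Quartz

Quartz: Sharpe ratio = (22.0% − 1.0%) / 12.1% = 1.736
Pinecrest: Sharpe ratio = (11.3% − 1.0%) / 18.4% = 0.560
Highest: Quartz (1.736).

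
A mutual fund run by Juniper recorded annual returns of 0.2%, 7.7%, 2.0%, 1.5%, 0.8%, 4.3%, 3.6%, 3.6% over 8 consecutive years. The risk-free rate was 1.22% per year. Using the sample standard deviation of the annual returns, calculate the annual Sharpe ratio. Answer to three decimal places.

Mean return μ = 23.70 / 8 = 2.9625%
Σ(r − μ)² = 40.4188; sample σ = √(40.4188/7) = 2.4029%
Sharpe = (μ − rf) / σ = (2.9625 − 1.22) / 2.4029 = 1.7425 / 2.4029 = 0.7252

0.725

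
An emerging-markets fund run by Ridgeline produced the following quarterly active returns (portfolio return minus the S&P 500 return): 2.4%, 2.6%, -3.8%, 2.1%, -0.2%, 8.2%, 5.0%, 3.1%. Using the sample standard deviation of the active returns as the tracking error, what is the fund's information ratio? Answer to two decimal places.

0.69

Mean return μ = 19.40 / 8 = 2.4250%
Sample std dev = √[86.2150 / 7] = 3.5095%
IR = μ / tracking error = 2.4250 / 3.5095 = 0.6910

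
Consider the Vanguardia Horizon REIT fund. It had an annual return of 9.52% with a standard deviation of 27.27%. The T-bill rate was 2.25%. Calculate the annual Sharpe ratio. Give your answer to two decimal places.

0.27

Sharpe = (Rp − Rf) / σp = (9.52% − 2.25%) / 27.27% = 7.27% / 27.27% = 0.2666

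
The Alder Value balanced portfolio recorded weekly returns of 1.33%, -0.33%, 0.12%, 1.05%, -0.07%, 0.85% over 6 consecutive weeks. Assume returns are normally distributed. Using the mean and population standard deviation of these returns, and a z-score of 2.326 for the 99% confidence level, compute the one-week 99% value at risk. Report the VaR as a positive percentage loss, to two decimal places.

0.94

Mean return r̄ = 2.950 / 6 = 0.4917%
Population std dev = √[2.2717 / 6] = 0.6153%
VaR = −(r̄ − z·σ) = −(0.4917 − 2.326 × 0.6153) = −(-0.9395) = 0.9395%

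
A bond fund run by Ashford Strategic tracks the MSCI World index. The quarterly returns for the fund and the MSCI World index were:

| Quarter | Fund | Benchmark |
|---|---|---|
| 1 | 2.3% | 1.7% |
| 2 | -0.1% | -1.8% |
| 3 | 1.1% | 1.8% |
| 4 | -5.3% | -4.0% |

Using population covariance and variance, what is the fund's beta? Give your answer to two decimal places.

1.09

r̄p = -0.5000%,  r̄m = -0.5750%
Cov = Σ(rp − r̄p)(rm − r̄m) / 4 = 6.5300
Var(rm) = Σ(rm − r̄m)² / 4 = 6.0119
β = Cov / Var = 6.5300 / 6.0119 = 1.0862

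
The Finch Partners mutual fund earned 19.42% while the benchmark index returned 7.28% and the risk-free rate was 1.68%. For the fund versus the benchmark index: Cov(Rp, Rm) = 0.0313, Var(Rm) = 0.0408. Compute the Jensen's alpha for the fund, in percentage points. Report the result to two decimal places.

13.44

β = Cov / Var = 0.0313 / 0.0408 = 0.7672
E[R] = Rf + β(Rm − Rf) = 1.68% + 0.7672 × (7.28% − 1.68%) = 5.9763%
α = Rp − E[R] = 19.42% − 5.9763% = 13.4437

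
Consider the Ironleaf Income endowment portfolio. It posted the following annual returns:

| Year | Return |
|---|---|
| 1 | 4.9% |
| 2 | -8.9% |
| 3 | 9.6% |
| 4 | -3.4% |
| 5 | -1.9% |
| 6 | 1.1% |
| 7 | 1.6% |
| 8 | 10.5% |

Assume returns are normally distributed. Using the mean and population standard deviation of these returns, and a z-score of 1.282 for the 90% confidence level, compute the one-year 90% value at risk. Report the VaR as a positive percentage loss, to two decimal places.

6.19

r̄ = (4.9 − 8.9 + 9.6 − 3.4 − 1.9 + 1.1 + 1.6 + 10.5) / 8 = 13.50 / 8 = 1.6875%
Population σ = √[Σ(r − r̄)² / 8] = √[301.7888 / 8] = √37.7236 = 6.1420%
VaR = −(r̄ − z·σ) = −(1.6875 − 1.282 × 6.1420) = −(-6.1865) = 6.1865%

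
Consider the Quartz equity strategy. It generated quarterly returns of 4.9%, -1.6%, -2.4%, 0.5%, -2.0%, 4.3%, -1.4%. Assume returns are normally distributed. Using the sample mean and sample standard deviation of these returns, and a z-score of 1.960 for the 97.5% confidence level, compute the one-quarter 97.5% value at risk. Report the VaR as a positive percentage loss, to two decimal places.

μ = (4.9 − 1.6 − 2.4 + 0.5 − 2 + 4.3 − 1.4) / 7 = 0.3286%
Sample std dev = √[56.2743 / 6] = 3.0625%
VaR = −(μ − z·σ) = −(0.3286 − 1.960 × 3.0625) = −(-5.6739) = 5.6739%

5.67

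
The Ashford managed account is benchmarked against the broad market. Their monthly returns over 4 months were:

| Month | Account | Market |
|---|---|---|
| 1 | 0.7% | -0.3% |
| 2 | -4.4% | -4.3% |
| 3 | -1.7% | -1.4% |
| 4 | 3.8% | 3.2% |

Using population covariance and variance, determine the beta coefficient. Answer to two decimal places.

1.11

r̄p = -0.4000%,  r̄m = -0.7000%
Cov = Σ(rp − r̄p)(rm − r̄m) / 4 = 8.0325
Var(rm) = Σ(rm − r̄m)² / 4 = 7.2050
β = Cov / Var = 8.0325 / 7.2050 = 1.1149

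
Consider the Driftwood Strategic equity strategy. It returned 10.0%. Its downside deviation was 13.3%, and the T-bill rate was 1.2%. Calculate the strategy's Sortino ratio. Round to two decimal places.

Sortino = (Rp − Rf) / σd = (10.0% − 1.2%) / 13.3% = 8.80% / 13.3% = 0.6617

0.66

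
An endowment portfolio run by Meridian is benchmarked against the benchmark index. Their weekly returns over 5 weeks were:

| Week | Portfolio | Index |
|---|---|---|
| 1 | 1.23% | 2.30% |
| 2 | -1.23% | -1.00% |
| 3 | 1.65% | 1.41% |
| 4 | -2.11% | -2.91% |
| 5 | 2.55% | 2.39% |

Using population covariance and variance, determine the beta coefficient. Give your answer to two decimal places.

0.82

r̄p = 0.4180%,  r̄m = 0.4380%
Cov = Σ(rp − r̄p)(rm − r̄m) / 5 = 3.5409
Var(rm) = Σ(rm − r̄m)² / 5 = 4.2998
β = Cov / Var = 3.5409 / 4.2998 = 0.8235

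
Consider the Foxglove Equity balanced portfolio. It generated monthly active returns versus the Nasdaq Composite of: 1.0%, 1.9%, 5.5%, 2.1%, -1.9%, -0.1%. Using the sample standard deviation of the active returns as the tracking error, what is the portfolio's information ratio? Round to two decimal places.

μ = (1 + 1.9 + 5.5 + 2.1 − 1.9 − 0.1) / 6 = 1.4167%
Sample std dev = √[30.8483 / 5] = 2.4839%
IR = μ / tracking error = 1.4167 / 2.4839 = 0.5704

0.57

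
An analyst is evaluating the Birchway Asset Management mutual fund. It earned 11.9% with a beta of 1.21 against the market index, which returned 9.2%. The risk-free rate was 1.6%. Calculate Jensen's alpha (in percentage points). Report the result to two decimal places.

1.10

CAPM expected return = Rf + β(Rm − Rf) = 1.6% + 1.21 × (9.2% − 1.6%) = 1.6 + 1.21 × 7.60 = 10.7960%
Jensen's α = Rp − E[R] = 11.9% − 10.7960% = 1.1040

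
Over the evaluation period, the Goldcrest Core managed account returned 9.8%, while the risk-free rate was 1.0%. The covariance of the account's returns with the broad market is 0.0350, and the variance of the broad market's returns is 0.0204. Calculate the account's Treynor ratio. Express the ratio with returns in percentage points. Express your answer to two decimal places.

β = Cov / Var = 0.0350 / 0.0204 = 1.7157
Treynor = (Rp − Rf) / β = (9.8% − 1.0%) / 1.7157 = 8.80 / 1.7157 = 5.1291

5.13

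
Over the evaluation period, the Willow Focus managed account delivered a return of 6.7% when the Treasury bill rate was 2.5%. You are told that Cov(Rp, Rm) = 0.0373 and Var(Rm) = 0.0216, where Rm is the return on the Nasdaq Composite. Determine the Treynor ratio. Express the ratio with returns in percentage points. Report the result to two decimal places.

2.43

β = Cov / Var = 0.0373 / 0.0216 = 1.7269
Treynor = (Rp − Rf) / β = (6.7% − 2.5%) / 1.7269 = 4.20 / 1.7269 = 2.4321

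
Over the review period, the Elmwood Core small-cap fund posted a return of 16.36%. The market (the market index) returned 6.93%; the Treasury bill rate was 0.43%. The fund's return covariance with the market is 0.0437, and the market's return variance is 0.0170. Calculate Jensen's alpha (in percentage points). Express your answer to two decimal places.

β = Cov / Var = 0.0437 / 0.0170 = 2.5706
E[R] = Rf + β(Rm − Rf) = 0.43% + 2.5706 × (6.93% − 0.43%) = 17.1389%
α = Rp − E[R] = 16.36% − 17.1389% = -0.7789

-0.78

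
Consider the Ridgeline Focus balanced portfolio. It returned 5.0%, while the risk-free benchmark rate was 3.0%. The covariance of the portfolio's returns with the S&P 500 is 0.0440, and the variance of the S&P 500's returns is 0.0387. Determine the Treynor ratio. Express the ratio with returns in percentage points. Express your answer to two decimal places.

1.76

β = Cov / Var = 0.0440 / 0.0387 = 1.1370
Treynor = (Rp − Rf) / β = (5.0% − 3.0%) / 1.1370 = 2.00 / 1.1370 = 1.7590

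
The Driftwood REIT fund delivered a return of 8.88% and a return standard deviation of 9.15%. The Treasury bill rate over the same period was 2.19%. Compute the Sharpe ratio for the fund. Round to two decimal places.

Sharpe = (Rp − Rf) / σp = (8.88% − 2.19%) / 9.15% = 6.69% / 9.15% = 0.7311

0.73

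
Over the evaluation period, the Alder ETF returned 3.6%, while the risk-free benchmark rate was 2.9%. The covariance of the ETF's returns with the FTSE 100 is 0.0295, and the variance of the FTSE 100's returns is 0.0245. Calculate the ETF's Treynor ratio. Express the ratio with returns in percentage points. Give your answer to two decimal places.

0.58

β = Cov / Var = 0.0295 / 0.0245 = 1.2041
Treynor = (Rp − Rf) / β = (3.6% − 2.9%) / 1.2041 = 0.70 / 1.2041 = 0.5813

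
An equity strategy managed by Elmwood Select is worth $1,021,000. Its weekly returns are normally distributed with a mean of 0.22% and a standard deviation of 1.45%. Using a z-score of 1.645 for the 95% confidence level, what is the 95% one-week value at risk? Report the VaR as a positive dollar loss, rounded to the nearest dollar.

Return at the 95% tail: μ − z·σ = 0.22% − 1.645 × 1.45% = 0.22 − 2.38525 = -2.16525%
VaR = −(-2.16525%) × $1,021,000 = 2.16525% × $1,021,000 = $22,107

$22,107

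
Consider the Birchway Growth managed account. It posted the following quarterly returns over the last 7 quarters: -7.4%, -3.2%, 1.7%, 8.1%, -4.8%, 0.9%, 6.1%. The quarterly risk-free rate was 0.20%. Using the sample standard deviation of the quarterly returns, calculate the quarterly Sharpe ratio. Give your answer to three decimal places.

0.000

Mean return r̄ = 1.40 / 7 = 0.2000%
Sample σ = √[Σ(r − r̄)² / 6] = √[194.2800 / 6] = √32.3800 = 5.6903%
Sharpe = (r̄ − rf) / σ = (0.2000 − 0.2) / 5.6903 = 0.0000 / 5.6903 = 0.0000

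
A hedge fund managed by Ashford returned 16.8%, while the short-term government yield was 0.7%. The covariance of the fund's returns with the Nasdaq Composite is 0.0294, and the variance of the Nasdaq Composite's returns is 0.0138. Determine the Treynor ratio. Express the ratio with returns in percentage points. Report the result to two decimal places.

β = Cov / Var = 0.0294 / 0.0138 = 2.1304
Treynor = (Rp − Rf) / β = (16.8% − 0.7%) / 2.1304 = 16.10 / 2.1304 = 7.5573

7.56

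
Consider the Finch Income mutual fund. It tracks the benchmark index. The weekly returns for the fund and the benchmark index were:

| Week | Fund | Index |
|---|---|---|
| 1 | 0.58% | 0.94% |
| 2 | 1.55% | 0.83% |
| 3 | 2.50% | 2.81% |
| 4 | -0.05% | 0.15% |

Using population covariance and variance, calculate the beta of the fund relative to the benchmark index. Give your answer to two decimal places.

0.88

r̄p = 1.1450%,  r̄m = 1.1825%
Cov = Σ(rp − r̄p)(rm − r̄m) / 4 = 0.8583
Var(rm) = Σ(rm − r̄m)² / 4 = 0.9745
β = Cov / Var = 0.8583 / 0.9745 = 0.8808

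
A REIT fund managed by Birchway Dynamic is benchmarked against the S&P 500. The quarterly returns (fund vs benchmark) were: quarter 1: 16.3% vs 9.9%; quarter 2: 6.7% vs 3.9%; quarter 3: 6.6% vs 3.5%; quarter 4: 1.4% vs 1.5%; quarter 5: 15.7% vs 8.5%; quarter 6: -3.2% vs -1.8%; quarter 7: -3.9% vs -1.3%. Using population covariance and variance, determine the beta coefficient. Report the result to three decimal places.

1.815

r̄p = 5.6571%,  r̄m = 3.4571%
Cov = Σ(rp − r̄p)(rm − r̄m) / 7 = 31.4396
Var(rm) = Σ(rm − r̄m)² / 7 = 17.3196
β = Cov / Var = 31.4396 / 17.3196 = 1.8153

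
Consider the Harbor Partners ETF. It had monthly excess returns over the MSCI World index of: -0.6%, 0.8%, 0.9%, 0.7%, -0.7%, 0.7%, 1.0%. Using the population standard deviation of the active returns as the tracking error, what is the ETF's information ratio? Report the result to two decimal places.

μ = (-0.6 + 0.8 + 0.9 + 0.7 − 0.7 + 0.7 + 1) / 7 = 0.4000%
Σ(r − μ)² = (-0.6 − 0.4000)² + (0.8 − 0.4000)² + (0.9 − 0.4000)² + … = 3.1600
population σ = √(3.1600 / 7) = √0.4514 = 0.6719%
IR = μ / tracking error = 0.4000 / 0.6719 = 0.5953

0.60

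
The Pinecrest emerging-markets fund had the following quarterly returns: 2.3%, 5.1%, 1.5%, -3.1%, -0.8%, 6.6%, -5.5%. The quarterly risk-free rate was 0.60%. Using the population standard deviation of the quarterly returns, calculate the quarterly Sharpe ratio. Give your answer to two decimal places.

0.07

Mean return μ = 6.10 / 7 = 0.8714%
Σ(r − μ)² = (2.3 − 0.8714)² + (5.1 − 0.8714)² + (1.5 − 0.8714)² + … = 112.2943
population σ = √(112.2943 / 7) = √16.0420 = 4.0052%
Sharpe = (μ − rf) / σ = (0.8714 − 0.6) / 4.0052 = 0.2714 / 4.0052 = 0.0678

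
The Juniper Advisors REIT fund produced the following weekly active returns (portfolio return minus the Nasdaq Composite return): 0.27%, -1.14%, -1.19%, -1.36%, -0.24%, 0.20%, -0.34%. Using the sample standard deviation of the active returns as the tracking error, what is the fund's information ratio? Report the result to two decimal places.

-0.80

Mean return μ = -3.800 / 7 = -0.5429%
Σ(r − μ)² = (0.27 − (-0.5429))² + (-1.14 − (-0.5429))² + (-1.19 − (-0.5429))² + … = 2.7885
σ = √[2.7885 / 6] = 0.6817%
IR = μ / tracking error = -0.5429 / 0.6817 = -0.7964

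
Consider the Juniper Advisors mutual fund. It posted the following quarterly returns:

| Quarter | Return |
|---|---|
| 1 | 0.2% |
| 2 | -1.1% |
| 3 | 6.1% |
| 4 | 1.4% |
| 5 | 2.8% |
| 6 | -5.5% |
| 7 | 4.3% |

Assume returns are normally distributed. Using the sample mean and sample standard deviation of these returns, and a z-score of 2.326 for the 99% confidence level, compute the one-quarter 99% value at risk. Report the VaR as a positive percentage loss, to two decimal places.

μ = (0.2 − 1.1 + 6.1 + 1.4 + 2.8 − 5.5 + 4.3) / 7 = 8.20 / 7 = 1.1714%
Sample σ = √[Σ(r − μ)² / 6] = √[87.3943 / 6] = √14.5657 = 3.8165%
VaR = −(μ − z·σ) = −(1.1714 − 2.326 × 3.8165) = −(-7.7058) = 7.7058%

7.71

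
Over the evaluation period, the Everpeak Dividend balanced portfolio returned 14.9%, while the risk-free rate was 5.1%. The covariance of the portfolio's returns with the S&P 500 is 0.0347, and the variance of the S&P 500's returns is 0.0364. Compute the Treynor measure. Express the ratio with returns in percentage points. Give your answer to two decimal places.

β = Cov / Var = 0.0347 / 0.0364 = 0.9533
Treynor = (Rp − Rf) / β = (14.9% − 5.1%) / 0.9533 = 9.80 / 0.9533 = 10.2801

10.28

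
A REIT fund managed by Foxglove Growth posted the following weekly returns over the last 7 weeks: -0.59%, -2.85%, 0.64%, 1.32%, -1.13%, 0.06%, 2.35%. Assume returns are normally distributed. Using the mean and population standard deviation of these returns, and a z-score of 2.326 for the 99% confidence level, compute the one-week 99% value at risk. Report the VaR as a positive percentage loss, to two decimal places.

3.70

r̄ = (-0.59 − 2.85 + 0.64 + 1.32 − 1.13 + 0.06 + 2.35) / 7 = -0.200 / 7 = -0.0286%
Population σ = √[Σ(r − r̄)² / 7] = √[17.4199 / 7] = √2.4886 = 1.5775%
VaR = −(r̄ − z·σ) = −(-0.0286 − 2.326 × 1.5775) = −(-3.6979) = 3.6979%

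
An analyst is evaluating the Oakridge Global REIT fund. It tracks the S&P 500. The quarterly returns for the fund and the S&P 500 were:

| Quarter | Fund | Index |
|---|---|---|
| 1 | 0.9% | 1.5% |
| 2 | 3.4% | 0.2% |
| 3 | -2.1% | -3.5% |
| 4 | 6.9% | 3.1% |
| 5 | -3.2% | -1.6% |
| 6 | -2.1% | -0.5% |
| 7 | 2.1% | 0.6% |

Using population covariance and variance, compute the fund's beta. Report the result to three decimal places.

1.405

r̄p = 0.8429%,  r̄m = -0.0286%
Cov = Σ(rp − r̄p)(rm − r̄m) / 7 = 5.4812
Var(rm) = Σ(rm − r̄m)² / 7 = 3.9020
β = Cov / Var = 5.4812 / 3.9020 = 1.4047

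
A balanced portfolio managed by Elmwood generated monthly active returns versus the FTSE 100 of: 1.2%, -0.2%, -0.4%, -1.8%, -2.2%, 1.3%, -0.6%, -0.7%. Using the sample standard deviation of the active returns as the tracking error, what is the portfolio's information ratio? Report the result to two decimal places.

-0.34

r̄ = (1.2 − 0.2 − 0.4 − 1.8 − 2.2 + 1.3 − 0.6 − 0.7) / 8 = -0.4250%
Σ(r − r̄)² = (1.2 − (-0.4250))² + (-0.2 − (-0.4250))² + … = 10.8150
sample σ = √(10.8150 / 7) = √1.5450 = 1.2430%
IR = r̄ / tracking error = -0.4250 / 1.2430 = -0.3419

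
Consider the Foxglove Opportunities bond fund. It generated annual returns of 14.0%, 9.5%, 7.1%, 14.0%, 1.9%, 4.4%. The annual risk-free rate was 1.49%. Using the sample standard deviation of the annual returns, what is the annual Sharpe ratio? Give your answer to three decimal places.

Mean return r̄ = 50.90 / 6 = 8.4833%
Sample σ = √[Σ(r − r̄)² / 5] = √[123.8283 / 5] = √24.7657 = 4.9765%
Sharpe = (r̄ − rf) / σ = (8.4833 − 1.49) / 4.9765 = 6.9933 / 4.9765 = 1.4053

1.405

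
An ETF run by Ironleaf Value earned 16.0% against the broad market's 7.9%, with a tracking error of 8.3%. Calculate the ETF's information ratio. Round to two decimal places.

IR = (Rp − Rb) / TE = (16.0% − 7.9%) / 8.3% = 8.10% / 8.3% = 0.9759

0.98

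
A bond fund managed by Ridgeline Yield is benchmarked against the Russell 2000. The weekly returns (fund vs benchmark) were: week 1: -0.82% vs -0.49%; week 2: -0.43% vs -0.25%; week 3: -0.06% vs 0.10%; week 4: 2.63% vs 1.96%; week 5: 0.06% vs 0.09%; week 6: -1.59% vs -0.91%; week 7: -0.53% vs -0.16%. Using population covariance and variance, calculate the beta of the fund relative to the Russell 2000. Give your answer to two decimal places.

1.45

r̄p = -0.1057%,  r̄m = 0.0486%
Cov = Σ(rp − r̄p)(rm − r̄m) / 7 = 1.0330
Var(rm) = Σ(rm − r̄m)² / 7 = 0.7142
β = Cov / Var = 1.0330 / 0.7142 = 1.4464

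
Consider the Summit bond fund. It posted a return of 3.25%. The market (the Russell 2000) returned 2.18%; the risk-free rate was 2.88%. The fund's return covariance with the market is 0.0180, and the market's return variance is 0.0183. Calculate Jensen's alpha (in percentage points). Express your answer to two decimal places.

1.06

β = Cov / Var = 0.0180 / 0.0183 = 0.9836
E[R] = Rf + β(Rm − Rf) = 2.88% + 0.9836 × (2.18% − 2.88%) = 2.1915%
α = Rp − E[R] = 3.25% − 2.1915% = 1.0585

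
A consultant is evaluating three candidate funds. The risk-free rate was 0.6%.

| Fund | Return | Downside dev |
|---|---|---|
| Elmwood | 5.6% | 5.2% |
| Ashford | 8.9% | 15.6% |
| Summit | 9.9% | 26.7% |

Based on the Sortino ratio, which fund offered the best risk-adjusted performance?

Elmwood

Elmwood: Sortino ratio = (5.6% − 0.6%) / 5.2% = 0.962
Ashford: Sortino ratio = (8.9% − 0.6%) / 15.6% = 0.532
Summit: Sortino ratio = (9.9% − 0.6%) / 26.7% = 0.348
Highest: Elmwood (0.962).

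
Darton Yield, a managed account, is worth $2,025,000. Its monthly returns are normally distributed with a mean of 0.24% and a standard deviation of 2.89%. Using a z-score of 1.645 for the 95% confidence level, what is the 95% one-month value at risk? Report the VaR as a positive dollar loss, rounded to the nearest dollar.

$91,410

Return at the 95% tail: μ − z·σ = 0.24% − 1.645 × 2.89% = 0.24 − 4.75405 = -4.51405%
VaR = −(-4.51405%) × $2,025,000 = 4.51405% × $2,025,000 = $91,410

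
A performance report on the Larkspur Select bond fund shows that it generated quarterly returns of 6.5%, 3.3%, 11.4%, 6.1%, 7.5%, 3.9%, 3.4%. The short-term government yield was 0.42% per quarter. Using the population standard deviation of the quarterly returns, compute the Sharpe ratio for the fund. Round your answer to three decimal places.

2.091

r̄ = (6.5 + 3.3 + 11.4 + 6.1 + 7.5 + 3.9 + 3.4) / 7 = 42.10 / 7 = 6.0143%
Σ(r − r̄)² = (6.5 − 6.0143)² + (3.3 − 6.0143)² + (11.4 − 6.0143)² + … = 50.1286
σ = √[50.1286 / 7] = 2.6760%
Sharpe = (r̄ − rf) / σ = (6.0143 − 0.42) / 2.6760 = 5.5943 / 2.6760 = 2.0905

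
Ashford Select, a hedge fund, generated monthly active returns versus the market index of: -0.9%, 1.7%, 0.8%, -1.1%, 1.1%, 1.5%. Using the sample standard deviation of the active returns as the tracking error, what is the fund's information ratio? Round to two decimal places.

0.42

r̄ = (-0.9 + 1.7 + 0.8 − 1.1 + 1.1 + 1.5) / 6 = 0.5167%
Σ(r − r̄)² = 7.4083; sample σ = √(7.4083/5) = 1.2172%
IR = r̄ / tracking error = 0.5167 / 1.2172 = 0.4245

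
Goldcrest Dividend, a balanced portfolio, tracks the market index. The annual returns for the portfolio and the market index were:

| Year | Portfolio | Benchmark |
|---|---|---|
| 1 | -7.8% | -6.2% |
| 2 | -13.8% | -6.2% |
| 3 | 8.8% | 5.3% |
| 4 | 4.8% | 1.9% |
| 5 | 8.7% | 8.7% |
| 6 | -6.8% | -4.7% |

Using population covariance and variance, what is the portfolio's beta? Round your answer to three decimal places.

r̄p = -1.0167%,  r̄m = -0.2000%
Cov = Σ(rp − r̄p)(rm − r̄m) / 6 = 49.3517
Var(rm) = Σ(rm − r̄m)² / 6 = 34.3533
β = Cov / Var = 49.3517 / 34.3533 = 1.4366

1.437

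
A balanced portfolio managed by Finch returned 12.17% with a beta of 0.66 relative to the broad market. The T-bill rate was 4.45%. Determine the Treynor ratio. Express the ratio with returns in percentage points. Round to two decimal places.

11.70

Treynor = (Rp − Rf) / β = (12.17% − 4.45%) / 0.66 = 7.72 / 0.66 = 11.6970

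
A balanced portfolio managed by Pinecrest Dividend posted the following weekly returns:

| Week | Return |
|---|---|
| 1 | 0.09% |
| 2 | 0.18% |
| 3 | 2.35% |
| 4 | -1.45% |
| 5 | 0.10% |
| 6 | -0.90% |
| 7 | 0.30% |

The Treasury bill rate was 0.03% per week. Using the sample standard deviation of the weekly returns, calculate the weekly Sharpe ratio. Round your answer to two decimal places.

0.06

r̄ = (0.09 + 0.18 + 2.35 − 1.45 + 0.1 − 0.9 + 0.3) / 7 = 0.0957%
Σ(r − r̄)² = (0.09 − 0.0957)² + (0.18 − 0.0957)² + (2.35 − 0.0957)² + … = 8.5114
σ = √[8.5114 / 6] = 1.1910%
Sharpe = (r̄ − rf) / σ = (0.0957 − 0.03) / 1.1910 = 0.0657 / 1.1910 = 0.0552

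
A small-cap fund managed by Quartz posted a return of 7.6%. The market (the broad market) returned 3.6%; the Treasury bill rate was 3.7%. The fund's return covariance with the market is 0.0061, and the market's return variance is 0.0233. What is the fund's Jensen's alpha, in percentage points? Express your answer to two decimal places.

β = Cov / Var = 0.0061 / 0.0233 = 0.2618
E[R] = Rf + β(Rm − Rf) = 3.7% + 0.2618 × (3.6% − 3.7%) = 3.6738%
α = Rp − E[R] = 7.6% − 3.6738% = 3.9262

3.93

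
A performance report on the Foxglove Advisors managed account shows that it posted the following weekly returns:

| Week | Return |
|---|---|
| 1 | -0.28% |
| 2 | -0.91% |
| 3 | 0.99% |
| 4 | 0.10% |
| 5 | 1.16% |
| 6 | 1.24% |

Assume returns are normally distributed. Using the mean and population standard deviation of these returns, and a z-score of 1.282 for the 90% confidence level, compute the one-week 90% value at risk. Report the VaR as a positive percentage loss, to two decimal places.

μ = (-0.28 − 0.91 + 0.99 + 0.1 + 1.16 + 1.24) / 6 = 0.3833%
Σ(r − μ)² = 3.8981; population σ = √(3.8981/6) = 0.8060%
VaR = −(μ − z·σ) = −(0.3833 − 1.282 × 0.8060) = −(-0.6500) = 0.6500%

0.65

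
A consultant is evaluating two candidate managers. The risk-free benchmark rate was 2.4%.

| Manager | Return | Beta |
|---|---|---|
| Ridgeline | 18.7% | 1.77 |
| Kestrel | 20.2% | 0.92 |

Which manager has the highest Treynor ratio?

Ridgeline: Treynor = (18.7% − 2.4%) / 1.77 = 9.209
Kestrel: Treynor = (20.2% − 2.4%) / 0.92 = 19.348
Highest: Kestrel (19.348).

Kestrel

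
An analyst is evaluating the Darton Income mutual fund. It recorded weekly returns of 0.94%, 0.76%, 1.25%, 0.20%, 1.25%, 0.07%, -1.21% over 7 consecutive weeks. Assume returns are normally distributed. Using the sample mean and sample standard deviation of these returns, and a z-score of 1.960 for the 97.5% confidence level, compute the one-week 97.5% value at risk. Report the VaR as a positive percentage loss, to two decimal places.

1.25

r̄ = (0.94 + 0.76 + 1.25 + 0.2 + 1.25 + 0.07 − 1.21) / 7 = 0.4657%
Σ(r − r̄)² = (0.94 − 0.4657)² + (0.76 − 0.4657)² + (1.25 − 0.4657)² + … = 4.5770
sample σ = √(4.5770 / 6) = √0.7628 = 0.8734%
VaR = −(r̄ − z·σ) = −(0.4657 − 1.960 × 0.8734) = −(-1.2462) = 1.2462%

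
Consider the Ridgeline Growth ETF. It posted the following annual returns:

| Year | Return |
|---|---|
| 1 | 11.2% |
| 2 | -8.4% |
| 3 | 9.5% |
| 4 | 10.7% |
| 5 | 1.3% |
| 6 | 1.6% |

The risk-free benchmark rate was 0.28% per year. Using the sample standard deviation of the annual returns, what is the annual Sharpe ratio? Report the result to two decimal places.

0.53

Mean return r̄ = 25.90 / 6 = 4.3167%
Σ(r − r̄)² = (11.2 − 4.3167)² + (-8.4 − 4.3167)² + (9.5 − 4.3167)² + … = 293.1883
sample σ = √(293.1883 / 5) = √58.6377 = 7.6575%
Sharpe = (r̄ − rf) / σ = (4.3167 − 0.28) / 7.6575 = 4.0367 / 7.6575 = 0.5272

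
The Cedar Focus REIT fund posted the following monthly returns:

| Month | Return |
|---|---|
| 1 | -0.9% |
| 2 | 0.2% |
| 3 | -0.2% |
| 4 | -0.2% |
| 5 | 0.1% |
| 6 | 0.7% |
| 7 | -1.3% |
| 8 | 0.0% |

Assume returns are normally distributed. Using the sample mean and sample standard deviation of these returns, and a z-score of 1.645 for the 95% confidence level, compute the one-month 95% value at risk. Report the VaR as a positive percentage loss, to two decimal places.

1.24

r̄ = (-0.9 + 0.2 − 0.2 − 0.2 + 0.1 + 0.7 − 1.3 + 0) / 8 = -0.2000%
Σ(r − r̄)² = 2.8000; sample σ = √(2.8000/7) = 0.6325%
VaR = −(r̄ − z·σ) = −(-0.2000 − 1.645 × 0.6325) = −(-1.2405) = 1.2405%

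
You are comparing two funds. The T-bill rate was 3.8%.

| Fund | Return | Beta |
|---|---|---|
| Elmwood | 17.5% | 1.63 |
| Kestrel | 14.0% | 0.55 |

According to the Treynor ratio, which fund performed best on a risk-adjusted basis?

Kestrel

Elmwood: Treynor = (17.5% − 3.8%) / 1.63 = 8.405
Kestrel: Treynor = (14.0% − 3.8%) / 0.55 = 18.545
Highest: Kestrel (18.545).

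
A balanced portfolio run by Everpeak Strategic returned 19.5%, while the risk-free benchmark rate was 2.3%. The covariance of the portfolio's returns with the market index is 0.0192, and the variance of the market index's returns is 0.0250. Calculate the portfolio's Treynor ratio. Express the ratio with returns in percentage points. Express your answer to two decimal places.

22.40

β = Cov / Var = 0.0192 / 0.0250 = 0.7680
Treynor = (Rp − Rf) / β = (19.5% − 2.3%) / 0.7680 = 17.20 / 0.7680 = 22.3958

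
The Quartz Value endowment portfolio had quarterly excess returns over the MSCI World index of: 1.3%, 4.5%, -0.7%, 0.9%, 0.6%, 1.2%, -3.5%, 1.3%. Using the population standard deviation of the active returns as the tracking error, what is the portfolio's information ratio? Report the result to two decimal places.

0.33

r̄ = (1.3 + 4.5 − 0.7 + 0.9 + 0.6 + 1.2 − 3.5 + 1.3) / 8 = 0.7000%
Population σ = √[Σ(r − r̄)² / 8] = √[35.0600 / 8] = √4.3825 = 2.0934%
IR = r̄ / tracking error = 0.7000 / 2.0934 = 0.3344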